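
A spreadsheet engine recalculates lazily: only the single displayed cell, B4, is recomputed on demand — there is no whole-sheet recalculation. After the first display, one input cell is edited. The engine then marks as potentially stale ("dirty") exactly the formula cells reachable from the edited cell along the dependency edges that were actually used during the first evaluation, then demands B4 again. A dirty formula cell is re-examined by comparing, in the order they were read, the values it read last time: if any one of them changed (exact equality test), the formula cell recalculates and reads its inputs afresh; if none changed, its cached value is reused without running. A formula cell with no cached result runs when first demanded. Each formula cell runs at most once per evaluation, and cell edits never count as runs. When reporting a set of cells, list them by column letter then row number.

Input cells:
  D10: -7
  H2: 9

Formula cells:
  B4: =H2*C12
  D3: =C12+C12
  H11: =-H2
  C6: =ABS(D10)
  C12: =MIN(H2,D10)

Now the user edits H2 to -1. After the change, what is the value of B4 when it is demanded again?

New value of B4: 7.

First evaluation (everything demanded from the output):
  C12 = MIN(9, -7) = -7
  B4 = 9 * -7 = -63

Propagation after the edit:
  C12: runs — H2 9->-1; result -7 (same value as before).
  B4: runs — H2 9->-1; result 7.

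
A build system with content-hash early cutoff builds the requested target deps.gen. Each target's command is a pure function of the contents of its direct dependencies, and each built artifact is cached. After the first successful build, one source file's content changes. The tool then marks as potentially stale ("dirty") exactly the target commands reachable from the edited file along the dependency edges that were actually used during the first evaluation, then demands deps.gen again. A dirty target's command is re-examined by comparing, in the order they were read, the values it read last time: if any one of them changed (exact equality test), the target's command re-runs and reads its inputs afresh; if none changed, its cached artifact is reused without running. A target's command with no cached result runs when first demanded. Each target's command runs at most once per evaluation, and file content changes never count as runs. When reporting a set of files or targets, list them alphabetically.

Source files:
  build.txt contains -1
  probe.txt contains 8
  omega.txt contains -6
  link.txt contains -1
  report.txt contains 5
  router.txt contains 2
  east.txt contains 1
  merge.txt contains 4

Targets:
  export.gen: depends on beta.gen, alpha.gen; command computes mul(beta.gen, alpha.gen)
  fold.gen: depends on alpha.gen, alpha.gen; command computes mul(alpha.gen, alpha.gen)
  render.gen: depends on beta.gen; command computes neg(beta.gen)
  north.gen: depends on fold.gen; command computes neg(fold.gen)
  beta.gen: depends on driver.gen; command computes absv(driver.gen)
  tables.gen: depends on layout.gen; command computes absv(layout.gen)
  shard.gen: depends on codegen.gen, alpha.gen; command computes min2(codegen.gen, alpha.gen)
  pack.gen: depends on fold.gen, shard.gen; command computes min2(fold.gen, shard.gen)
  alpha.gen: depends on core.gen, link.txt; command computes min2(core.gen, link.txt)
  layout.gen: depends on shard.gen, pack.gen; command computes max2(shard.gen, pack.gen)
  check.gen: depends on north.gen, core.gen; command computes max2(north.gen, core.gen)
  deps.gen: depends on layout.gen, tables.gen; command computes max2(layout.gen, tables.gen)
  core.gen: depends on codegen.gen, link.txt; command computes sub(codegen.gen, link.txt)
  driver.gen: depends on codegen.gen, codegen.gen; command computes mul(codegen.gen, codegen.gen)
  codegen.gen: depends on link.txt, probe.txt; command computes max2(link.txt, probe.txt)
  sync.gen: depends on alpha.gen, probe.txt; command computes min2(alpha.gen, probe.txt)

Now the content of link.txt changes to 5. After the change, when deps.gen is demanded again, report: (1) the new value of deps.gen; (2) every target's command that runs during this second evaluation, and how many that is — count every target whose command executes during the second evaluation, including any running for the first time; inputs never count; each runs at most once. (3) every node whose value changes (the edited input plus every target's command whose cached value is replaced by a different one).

First evaluation (everything demanded from the output):
  codegen.gen = max2(-1, 8) = 8
  core.gen = sub(8, -1) = 9
  alpha.gen = min2(9, -1) = -1
  fold.gen = mul(-1, -1) = 1
  shard.gen = min2(8, -1) = -1
  pack.gen = min2(1, -1) = -1
  layout.gen = max2(-1, -1) = -1
  tables.gen = absv(-1) = 1
  deps.gen = max2(-1, 1) = 1

Propagation after the edit:
  codegen.gen: runs — link.txt -1->5; result 8 (same value as before).
  core.gen: runs — link.txt -1->5; result 3.
  alpha.gen: runs — core.gen 9->3; link.txt -1->5; result 3.
  fold.gen: runs — alpha.gen -1->3; alpha.gen -1->3; result 9.
  shard.gen: runs — alpha.gen -1->3; result 3.
  pack.gen: runs — fold.gen 1->9; shard.gen -1->3; result 3.
  layout.gen: runs — shard.gen -1->3; pack.gen -1->3; result 3.
  tables.gen: runs — layout.gen -1->3; result 3.
  deps.gen: runs — layout.gen -1->3; tables.gen 1->3; result 3.

New value of deps.gen: 3.
Target commands that run: alpha.gen, codegen.gen, core.gen, deps.gen, fold.gen, layout.gen, pack.gen, shard.gen, tables.gen — 9 in total.
Values that change: alpha.gen, core.gen, deps.gen, fold.gen, layout.gen, link.txt, pack.gen, shard.gen, tables.gen.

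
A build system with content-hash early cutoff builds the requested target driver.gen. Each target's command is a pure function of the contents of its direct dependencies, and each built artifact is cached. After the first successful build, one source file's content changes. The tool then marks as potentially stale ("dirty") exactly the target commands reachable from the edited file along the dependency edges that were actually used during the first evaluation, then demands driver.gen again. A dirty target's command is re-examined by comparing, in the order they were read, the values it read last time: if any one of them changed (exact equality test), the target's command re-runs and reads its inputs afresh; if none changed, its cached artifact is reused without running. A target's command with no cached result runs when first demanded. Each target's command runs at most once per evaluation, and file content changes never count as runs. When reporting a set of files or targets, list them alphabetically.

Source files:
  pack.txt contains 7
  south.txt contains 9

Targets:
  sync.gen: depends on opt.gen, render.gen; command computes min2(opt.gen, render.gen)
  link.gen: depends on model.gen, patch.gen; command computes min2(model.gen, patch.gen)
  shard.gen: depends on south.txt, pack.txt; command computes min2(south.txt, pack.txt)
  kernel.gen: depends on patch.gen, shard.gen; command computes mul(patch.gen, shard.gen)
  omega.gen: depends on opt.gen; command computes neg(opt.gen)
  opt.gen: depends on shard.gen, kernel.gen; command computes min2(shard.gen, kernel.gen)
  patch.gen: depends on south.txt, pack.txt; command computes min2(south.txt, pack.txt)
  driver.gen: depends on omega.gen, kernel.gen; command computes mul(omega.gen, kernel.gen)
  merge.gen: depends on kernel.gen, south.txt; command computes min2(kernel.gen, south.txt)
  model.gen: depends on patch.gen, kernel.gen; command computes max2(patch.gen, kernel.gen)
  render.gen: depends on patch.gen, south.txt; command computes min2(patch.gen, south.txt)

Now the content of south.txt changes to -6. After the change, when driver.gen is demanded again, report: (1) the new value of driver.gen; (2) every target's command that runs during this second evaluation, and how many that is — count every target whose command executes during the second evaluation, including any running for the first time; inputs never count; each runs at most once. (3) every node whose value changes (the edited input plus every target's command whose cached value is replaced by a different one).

New value of driver.gen: 216.
Target commands that run: driver.gen, kernel.gen, omega.gen, opt.gen, patch.gen, shard.gen — 6 in total.
Values that change: driver.gen, kernel.gen, omega.gen, opt.gen, patch.gen, shard.gen, south.txt.

First evaluation (everything demanded from the output):
  patch.gen = min2(9, 7) = 7
  shard.gen = min2(9, 7) = 7
  kernel.gen = mul(7, 7) = 49
  opt.gen = min2(7, 49) = 7
  omega.gen = neg(7) = -7
  driver.gen = mul(-7, 49) = -343

Propagation after the edit:
  patch.gen: runs — south.txt 9->-6; result -6.
  shard.gen: runs — south.txt 9->-6; result -6.
  kernel.gen: runs — patch.gen 7->-6; shard.gen 7->-6; result 36.
  opt.gen: runs — shard.gen 7->-6; kernel.gen 49->36; result -6.
  omega.gen: runs — opt.gen 7->-6; result 6.
  driver.gen: runs — omega.gen -7->6; kernel.gen 49->36; result 216.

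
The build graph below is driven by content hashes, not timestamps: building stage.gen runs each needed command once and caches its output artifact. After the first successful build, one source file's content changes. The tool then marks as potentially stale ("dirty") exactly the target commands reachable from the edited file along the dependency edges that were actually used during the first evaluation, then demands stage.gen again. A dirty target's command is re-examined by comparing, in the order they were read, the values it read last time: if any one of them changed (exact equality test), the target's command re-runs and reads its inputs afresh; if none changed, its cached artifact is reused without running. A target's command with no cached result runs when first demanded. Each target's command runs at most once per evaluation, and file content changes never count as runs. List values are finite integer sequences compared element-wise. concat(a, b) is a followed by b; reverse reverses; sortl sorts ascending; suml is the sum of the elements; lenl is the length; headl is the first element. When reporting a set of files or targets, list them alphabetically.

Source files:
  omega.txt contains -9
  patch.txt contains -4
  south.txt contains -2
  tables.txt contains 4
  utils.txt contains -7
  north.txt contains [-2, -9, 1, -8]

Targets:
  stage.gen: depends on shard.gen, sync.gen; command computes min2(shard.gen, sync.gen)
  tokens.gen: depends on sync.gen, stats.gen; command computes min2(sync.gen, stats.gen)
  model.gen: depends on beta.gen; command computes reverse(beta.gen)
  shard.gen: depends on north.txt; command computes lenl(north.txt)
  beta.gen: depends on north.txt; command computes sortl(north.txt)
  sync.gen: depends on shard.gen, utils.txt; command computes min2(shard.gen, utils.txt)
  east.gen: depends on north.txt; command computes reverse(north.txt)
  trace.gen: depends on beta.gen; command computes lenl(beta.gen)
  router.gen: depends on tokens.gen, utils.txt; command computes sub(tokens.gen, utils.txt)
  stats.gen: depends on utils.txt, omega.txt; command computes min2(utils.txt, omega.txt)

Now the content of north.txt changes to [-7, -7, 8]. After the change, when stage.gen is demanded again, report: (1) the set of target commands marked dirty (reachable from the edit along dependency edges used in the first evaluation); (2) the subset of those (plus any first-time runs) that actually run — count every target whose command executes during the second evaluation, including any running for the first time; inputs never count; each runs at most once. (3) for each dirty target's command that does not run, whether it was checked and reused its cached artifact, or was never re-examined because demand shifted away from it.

Dirty set: shard.gen, stage.gen, sync.gen.
Run set: shard.gen, stage.gen, sync.gen (3 run).
All dirty target commands ended up running.

Initial pass — values computed on the first demand:
  shard.gen = lenl([-2, -9, 1, -8]) = 4
  sync.gen = min2(4, -7) = -7
  stage.gen = min2(4, -7) = -7

Second demand — change propagation:
  shard.gen: re-runs because north.txt [-2, -9, 1, -8]->[-7, -7, 8]; new result 3.
  sync.gen: re-runs because shard.gen 4->3; new result -7 (unchanged).
  stage.gen: re-runs because shard.gen 4->3; new result -7 (unchanged).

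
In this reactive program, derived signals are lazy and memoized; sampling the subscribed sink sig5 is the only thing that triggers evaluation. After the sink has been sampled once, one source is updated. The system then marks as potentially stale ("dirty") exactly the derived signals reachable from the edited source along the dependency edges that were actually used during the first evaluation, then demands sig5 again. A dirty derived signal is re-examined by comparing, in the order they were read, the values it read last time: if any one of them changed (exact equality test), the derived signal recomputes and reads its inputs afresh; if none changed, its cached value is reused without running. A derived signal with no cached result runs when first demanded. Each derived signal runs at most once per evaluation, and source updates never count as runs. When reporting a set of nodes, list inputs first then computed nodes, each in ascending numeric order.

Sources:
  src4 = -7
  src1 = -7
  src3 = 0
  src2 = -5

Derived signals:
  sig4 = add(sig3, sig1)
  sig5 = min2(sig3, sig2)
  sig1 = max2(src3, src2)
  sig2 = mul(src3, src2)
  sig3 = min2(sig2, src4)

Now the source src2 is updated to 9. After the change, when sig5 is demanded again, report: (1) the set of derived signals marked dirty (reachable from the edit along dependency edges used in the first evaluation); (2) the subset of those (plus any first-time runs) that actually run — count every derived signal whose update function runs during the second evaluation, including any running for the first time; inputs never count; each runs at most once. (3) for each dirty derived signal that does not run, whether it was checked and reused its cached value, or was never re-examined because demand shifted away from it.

First demand of the output computes:
  sig2 = mul(0, -5) = 0
  sig3 = min2(0, -7) = -7
  sig5 = min2(-7, 0) = -7

After the edit, cleaning proceeds:
  sig2: a read changed (src2 -5->9) — executes, giving 0 — identical to its old value.
  sig3: dirty, but its reads are unchanged (sig2 unchanged, src4 unchanged); cached -7 stands.
  sig5: dirty, but its reads are unchanged (sig3 unchanged, sig2 unchanged); cached -7 stands.

Note the absorption at sig2: it re-runs yet its value is the same, leaving the output's value untouched.

The edit dirties: sig2, sig3, sig5.
1 derived signals run: sig2.
Cache hits after checking: sig3, sig5.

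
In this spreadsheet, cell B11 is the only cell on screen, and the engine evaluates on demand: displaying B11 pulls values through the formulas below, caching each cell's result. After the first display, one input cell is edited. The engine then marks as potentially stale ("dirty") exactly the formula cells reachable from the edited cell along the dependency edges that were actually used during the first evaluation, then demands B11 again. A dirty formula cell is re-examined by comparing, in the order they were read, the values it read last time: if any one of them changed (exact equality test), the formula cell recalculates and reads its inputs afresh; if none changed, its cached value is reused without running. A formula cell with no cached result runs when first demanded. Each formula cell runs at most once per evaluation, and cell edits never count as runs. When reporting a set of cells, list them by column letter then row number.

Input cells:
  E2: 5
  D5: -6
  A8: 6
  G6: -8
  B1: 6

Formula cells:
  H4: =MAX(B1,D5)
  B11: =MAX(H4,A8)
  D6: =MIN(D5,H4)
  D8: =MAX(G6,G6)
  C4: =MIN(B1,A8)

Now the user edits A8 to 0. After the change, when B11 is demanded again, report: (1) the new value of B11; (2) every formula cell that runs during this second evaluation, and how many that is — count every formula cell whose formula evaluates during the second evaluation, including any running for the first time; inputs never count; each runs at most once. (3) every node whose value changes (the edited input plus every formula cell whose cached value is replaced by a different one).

B11 now evaluates to 6.
Run set: B11 (1 run).
Changed values: A8.

Initial pass — values computed on the first demand:
  H4 = MAX(6, -6) = 6
  B11 = MAX(6, 6) = 6

Second demand — change propagation:
  B11: re-runs because A8 6->0; new result 6 (unchanged).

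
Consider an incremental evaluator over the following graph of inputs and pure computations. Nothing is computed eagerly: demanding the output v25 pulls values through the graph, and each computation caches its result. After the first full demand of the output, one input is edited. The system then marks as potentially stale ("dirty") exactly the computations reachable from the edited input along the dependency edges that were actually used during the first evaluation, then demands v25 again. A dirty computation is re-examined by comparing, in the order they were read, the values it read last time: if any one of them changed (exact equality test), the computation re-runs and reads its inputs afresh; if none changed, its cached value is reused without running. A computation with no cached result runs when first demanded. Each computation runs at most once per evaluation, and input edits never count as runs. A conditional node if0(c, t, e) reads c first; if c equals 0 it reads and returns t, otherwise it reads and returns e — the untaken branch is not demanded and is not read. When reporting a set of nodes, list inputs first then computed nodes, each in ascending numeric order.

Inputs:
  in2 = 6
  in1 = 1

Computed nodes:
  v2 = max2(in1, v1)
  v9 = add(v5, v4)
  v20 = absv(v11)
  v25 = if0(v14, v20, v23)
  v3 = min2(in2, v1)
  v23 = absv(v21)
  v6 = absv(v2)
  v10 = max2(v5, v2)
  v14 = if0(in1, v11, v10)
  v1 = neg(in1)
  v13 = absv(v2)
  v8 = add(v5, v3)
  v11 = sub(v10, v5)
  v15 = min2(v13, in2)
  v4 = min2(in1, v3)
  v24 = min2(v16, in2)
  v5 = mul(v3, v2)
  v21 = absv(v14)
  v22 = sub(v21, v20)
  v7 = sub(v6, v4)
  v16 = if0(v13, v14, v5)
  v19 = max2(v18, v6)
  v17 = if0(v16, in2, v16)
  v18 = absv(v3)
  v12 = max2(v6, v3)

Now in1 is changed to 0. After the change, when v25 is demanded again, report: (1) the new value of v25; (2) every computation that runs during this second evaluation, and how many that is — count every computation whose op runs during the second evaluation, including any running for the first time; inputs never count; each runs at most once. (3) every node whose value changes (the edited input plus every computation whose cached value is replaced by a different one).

Initial pass — values computed on the first demand:
  v1 = neg(1) = -1
  v2 = max2(1, -1) = 1
  v3 = min2(6, -1) = -1
  v5 = mul(-1, 1) = -1
  v10 = max2(-1, 1) = 1
  v14 = if0(in1=1 -> else branch v10) = 1
  v21 = absv(1) = 1
  v23 = absv(1) = 1
  v25 = if0(v14=1 -> else branch v23) = 1

Second demand — change propagation:
  v1: re-runs because in1 1->0; new result 0.
  v2: re-runs because in1 1->0; v1 -1->0; new result 0.
  v3: re-runs because v1 -1->0; new result 0.
  v5: re-runs because v3 -1->0; v2 1->0; new result 0.
  v10: re-runs because v5 -1->0; v2 1->0; new result 0.
  v11: newly demanded (no cache) — executes and yields 0.
  v14: re-runs because in1 1->0; v10 1->0; new result 0.
  v20: newly demanded (no cache) — executes and yields 0.
  v21: dirty yet unreached — the second evaluation never asks for it.
  v23: dirty yet unreached — the second evaluation never asks for it.
  v25: re-runs because v14 1->0; new result 0.

The important point: the flipped condition redirects demand; v21, v23 are left stale, never re-checked.

v25 now evaluates to 0.
Run set: v1, v2, v3, v5, v10, v11, v14, v20, v25 (9 run).
Changed values: in1, v1, v2, v3, v5, v10, v14, v25.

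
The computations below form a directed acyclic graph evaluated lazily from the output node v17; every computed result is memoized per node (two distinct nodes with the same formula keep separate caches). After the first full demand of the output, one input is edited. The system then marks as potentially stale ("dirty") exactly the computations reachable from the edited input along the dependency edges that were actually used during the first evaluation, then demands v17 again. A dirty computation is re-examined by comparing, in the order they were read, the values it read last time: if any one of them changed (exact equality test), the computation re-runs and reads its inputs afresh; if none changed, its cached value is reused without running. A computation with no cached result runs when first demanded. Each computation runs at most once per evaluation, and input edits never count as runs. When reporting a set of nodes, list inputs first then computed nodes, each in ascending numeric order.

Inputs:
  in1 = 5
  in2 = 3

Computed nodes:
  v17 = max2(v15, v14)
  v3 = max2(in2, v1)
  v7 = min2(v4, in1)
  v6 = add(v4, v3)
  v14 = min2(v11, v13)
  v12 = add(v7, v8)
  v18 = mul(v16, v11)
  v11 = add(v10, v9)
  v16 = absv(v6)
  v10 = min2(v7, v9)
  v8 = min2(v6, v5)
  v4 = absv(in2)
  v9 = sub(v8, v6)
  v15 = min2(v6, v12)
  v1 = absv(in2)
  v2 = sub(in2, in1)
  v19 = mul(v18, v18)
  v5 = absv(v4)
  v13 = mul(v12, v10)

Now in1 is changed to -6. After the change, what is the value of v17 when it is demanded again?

First demand of the output computes:
  v1 = absv(3) = 3
  v3 = max2(3, 3) = 3
  v4 = absv(3) = 3
  v5 = absv(3) = 3
  v6 = add(3, 3) = 6
  v7 = min2(3, 5) = 3
  v8 = min2(6, 3) = 3
  v9 = sub(3, 6) = -3
  v10 = min2(3, -3) = -3
  v11 = add(-3, -3) = -6
  v12 = add(3, 3) = 6
  v13 = mul(6, -3) = -18
  v14 = min2(-6, -18) = -18
  v15 = min2(6, 6) = 6
  v17 = max2(6, -18) = 6

After the edit, cleaning proceeds:
  v7: a read changed (in1 5->-6) — executes, giving -6.
  v10: a read changed (v7 3->-6) — executes, giving -6.
  v11: a read changed (v10 -3->-6) — executes, giving -9.
  v12: a read changed (v7 3->-6) — executes, giving -3.
  v13: a read changed (v12 6->-3; v10 -3->-6) — executes, giving 18.
  v14: a read changed (v11 -6->-9; v13 -18->18) — executes, giving -9.
  v15: a read changed (v12 6->-3) — executes, giving -3.
  v17: a read changed (v15 6->-3; v14 -18->-9) — executes, giving -3.

Demanding v17 again yields -3.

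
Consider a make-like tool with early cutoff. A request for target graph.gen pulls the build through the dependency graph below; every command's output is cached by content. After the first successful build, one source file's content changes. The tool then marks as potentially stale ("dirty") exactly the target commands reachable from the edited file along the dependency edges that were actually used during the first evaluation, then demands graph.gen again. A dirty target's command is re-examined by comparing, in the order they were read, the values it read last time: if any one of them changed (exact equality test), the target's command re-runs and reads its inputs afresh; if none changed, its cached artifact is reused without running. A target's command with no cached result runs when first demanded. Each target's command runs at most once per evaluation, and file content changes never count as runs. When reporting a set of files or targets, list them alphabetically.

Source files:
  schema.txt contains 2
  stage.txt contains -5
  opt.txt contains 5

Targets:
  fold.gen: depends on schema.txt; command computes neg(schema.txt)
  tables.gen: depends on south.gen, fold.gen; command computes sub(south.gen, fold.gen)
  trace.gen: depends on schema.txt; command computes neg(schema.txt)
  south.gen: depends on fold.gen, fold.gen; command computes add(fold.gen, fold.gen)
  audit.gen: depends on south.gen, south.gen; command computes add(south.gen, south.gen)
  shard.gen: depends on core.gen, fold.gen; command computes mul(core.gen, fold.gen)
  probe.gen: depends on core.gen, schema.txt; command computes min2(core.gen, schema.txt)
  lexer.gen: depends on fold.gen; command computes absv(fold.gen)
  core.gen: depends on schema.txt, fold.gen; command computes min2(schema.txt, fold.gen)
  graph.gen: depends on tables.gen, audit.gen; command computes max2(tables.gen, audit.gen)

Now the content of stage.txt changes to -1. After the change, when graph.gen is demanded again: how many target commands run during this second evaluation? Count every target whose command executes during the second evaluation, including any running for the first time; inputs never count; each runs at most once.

First demand of the output computes:
  fold.gen = neg(2) = -2
  south.gen = add(-2, -2) = -4
  audit.gen = add(-4, -4) = -8
  tables.gen = sub(-4, -2) = -2
  graph.gen = max2(-2, -8) = -2

After the edit, cleaning proceeds:
  no node depends on stage.txt at all; the second demand re-runs nothing.

Note the shortcut — nothing in the graph depends on stage.txt at all, so no recomputation happens.

0 target commands run: none.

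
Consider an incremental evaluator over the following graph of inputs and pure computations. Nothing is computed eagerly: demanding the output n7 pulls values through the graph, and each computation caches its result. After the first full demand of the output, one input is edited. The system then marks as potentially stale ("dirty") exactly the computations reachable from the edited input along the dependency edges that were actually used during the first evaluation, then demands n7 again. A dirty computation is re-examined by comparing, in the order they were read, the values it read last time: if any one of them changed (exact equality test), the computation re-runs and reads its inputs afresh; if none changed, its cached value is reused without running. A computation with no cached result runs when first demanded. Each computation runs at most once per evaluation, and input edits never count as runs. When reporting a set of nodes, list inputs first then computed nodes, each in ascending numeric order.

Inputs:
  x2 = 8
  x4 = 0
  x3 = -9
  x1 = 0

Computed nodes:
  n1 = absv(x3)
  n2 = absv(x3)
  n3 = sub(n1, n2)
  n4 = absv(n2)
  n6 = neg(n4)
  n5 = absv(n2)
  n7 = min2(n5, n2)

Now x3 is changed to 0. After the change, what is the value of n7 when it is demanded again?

Initial pass — values computed on the first demand:
  n2 = absv(-9) = 9
  n5 = absv(9) = 9
  n7 = min2(9, 9) = 9

Second demand — change propagation:
  n2: re-runs because x3 -9->0; new result 0.
  n5: re-runs because n2 9->0; new result 0.
  n7: re-runs because n5 9->0; n2 9->0; new result 0.

n7 now evaluates to 0.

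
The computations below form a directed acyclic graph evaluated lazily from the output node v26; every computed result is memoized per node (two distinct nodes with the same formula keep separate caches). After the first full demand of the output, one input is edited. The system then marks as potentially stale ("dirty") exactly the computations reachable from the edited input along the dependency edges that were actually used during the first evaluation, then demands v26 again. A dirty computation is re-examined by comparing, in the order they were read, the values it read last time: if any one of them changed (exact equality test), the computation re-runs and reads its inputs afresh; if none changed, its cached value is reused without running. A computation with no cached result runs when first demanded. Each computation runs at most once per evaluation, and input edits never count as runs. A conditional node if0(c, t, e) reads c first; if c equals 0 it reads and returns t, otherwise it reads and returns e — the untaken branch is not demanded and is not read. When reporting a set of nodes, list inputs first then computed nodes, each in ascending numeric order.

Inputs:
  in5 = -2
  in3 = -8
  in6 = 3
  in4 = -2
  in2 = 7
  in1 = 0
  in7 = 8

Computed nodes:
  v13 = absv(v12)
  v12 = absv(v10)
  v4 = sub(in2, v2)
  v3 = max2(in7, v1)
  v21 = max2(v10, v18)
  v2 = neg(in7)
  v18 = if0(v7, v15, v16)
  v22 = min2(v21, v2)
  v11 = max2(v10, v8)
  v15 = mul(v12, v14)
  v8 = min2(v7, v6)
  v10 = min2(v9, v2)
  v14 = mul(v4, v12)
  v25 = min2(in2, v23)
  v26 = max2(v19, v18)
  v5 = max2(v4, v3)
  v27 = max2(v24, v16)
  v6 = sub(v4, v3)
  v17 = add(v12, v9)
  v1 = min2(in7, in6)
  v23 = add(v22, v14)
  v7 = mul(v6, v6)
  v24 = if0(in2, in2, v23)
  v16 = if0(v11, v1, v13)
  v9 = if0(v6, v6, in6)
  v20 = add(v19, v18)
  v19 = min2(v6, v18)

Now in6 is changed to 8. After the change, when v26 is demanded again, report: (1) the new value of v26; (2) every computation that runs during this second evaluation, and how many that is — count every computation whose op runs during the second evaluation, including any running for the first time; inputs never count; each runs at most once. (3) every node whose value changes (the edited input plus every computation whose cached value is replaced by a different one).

Demanding v26 again yields 8.
4 computations run: v1, v3, v9, v10.
The nodes whose values change: in6, v1, v9.
Note where the cutoff bites: v6 is checked, finds nothing changed, and keeps its cache.

First demand of the output computes:
  v1 = min2(8, 3) = 3
  v2 = neg(8) = -8
  v3 = max2(8, 3) = 8
  v4 = sub(7, -8) = 15
  v6 = sub(15, 8) = 7
  v7 = mul(7, 7) = 49
  v8 = min2(49, 7) = 7
  v9 = if0(v6=7 -> else branch in6) = 3
  v10 = min2(3, -8) = -8
  v11 = max2(-8, 7) = 7
  v12 = absv(-8) = 8
  v13 = absv(8) = 8
  v16 = if0(v11=7 -> else branch v13) = 8
  v18 = if0(v7=49 -> else branch v16) = 8
  v19 = min2(7, 8) = 7
  v26 = max2(7, 8) = 8

After the edit, cleaning proceeds:
  v1: a read changed (in6 3->8) — executes, giving 8.
  v3: a read changed (v1 3->8) — executes, giving 8 — identical to its old value.
  v6: dirty, but its reads are unchanged (v4 unchanged, v3 unchanged); cached 7 stands.
  v7: dirty, but its reads are unchanged (v6 unchanged, v6 unchanged); cached 49 stands.
  v8: dirty, but its reads are unchanged (v7 unchanged, v6 unchanged); cached 7 stands.
  v9: a read changed (in6 3->8) — executes, giving 8.
  v10: a read changed (v9 3->8) — executes, giving -8 — identical to its old value.
  v11: dirty, but its reads are unchanged (v10 unchanged, v8 unchanged); cached 7 stands.
  v12: dirty, but its reads are unchanged (v10 unchanged); cached 8 stands.
  v13: dirty, but its reads are unchanged (v12 unchanged); cached 8 stands.
  v16: dirty, but its reads are unchanged (v11 unchanged, v13 unchanged); cached 8 stands.
  v18: dirty, but its reads are unchanged (v7 unchanged, v16 unchanged); cached 8 stands.
  v19: dirty, but its reads are unchanged (v6 unchanged, v18 unchanged); cached 7 stands.
  v26: dirty, but its reads are unchanged (v19 unchanged, v18 unchanged); cached 8 stands.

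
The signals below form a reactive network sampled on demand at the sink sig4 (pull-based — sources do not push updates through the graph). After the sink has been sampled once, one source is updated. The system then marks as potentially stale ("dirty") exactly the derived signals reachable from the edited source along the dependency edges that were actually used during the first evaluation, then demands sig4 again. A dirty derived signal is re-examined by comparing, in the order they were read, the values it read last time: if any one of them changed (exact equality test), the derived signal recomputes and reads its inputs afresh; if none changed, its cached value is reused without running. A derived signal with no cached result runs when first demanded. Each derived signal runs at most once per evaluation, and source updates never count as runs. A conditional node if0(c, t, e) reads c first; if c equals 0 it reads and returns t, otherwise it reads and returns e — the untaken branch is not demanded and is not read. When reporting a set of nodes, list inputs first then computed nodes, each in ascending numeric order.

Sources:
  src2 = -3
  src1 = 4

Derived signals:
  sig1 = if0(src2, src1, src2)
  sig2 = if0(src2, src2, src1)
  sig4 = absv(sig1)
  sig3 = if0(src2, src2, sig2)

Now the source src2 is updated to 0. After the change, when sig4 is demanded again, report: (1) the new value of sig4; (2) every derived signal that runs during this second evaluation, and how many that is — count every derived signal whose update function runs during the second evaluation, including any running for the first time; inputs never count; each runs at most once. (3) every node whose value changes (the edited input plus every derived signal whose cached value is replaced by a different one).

sig4 now evaluates to 4.
Run set: sig1, sig4 (2 run).
Changed values: src2, sig1, sig4.

Initial pass — values computed on the first demand:
  sig1 = if0(src2=-3 -> else branch src2) = -3
  sig4 = absv(-3) = 3

Second demand — change propagation:
  sig1: re-runs because src2 -3->0; src2 -3->0; new result 4.
  sig4: re-runs because sig1 -3->4; new result 4.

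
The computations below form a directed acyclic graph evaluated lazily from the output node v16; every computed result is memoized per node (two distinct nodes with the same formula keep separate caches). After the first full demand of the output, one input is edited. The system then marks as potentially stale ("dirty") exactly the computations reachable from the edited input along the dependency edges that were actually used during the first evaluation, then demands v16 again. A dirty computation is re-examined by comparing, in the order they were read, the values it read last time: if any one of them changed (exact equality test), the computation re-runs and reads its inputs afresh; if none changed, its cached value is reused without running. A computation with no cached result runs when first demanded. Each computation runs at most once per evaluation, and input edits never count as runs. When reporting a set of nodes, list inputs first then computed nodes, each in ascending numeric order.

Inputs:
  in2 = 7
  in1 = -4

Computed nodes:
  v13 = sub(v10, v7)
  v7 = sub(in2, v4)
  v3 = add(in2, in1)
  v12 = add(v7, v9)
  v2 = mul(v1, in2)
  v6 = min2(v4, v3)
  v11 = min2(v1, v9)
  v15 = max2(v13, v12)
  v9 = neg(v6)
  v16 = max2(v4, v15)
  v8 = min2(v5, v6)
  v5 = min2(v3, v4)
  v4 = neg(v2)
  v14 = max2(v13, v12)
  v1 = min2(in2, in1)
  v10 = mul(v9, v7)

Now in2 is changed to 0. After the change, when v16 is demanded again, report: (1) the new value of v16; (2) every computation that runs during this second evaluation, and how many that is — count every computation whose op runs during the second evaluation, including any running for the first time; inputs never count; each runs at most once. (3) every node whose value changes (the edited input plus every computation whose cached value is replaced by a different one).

Demanding v16 again yields 4.
12 computations run: v1, v2, v3, v4, v6, v7, v9, v10, v12, v13, v15, v16.
The nodes whose values change: in2, v2, v3, v4, v6, v7, v9, v10, v12, v13, v15, v16.

First demand of the output computes:
  v1 = min2(7, -4) = -4
  v2 = mul(-4, 7) = -28
  v3 = add(7, -4) = 3
  v4 = neg(-28) = 28
  v6 = min2(28, 3) = 3
  v7 = sub(7, 28) = -21
  v9 = neg(3) = -3
  v10 = mul(-3, -21) = 63
  v12 = add(-21, -3) = -24
  v13 = sub(63, -21) = 84
  v15 = max2(84, -24) = 84
  v16 = max2(28, 84) = 84

After the edit, cleaning proceeds:
  v1: a read changed (in2 7->0) — executes, giving -4 — identical to its old value.
  v2: a read changed (in2 7->0) — executes, giving 0.
  v3: a read changed (in2 7->0) — executes, giving -4.
  v4: a read changed (v2 -28->0) — executes, giving 0.
  v6: a read changed (v4 28->0; v3 3->-4) — executes, giving -4.
  v7: a read changed (in2 7->0; v4 28->0) — executes, giving 0.
  v9: a read changed (v6 3->-4) — executes, giving 4.
  v10: a read changed (v9 -3->4; v7 -21->0) — executes, giving 0.
  v12: a read changed (v7 -21->0; v9 -3->4) — executes, giving 4.
  v13: a read changed (v10 63->0; v7 -21->0) — executes, giving 0.
  v15: a read changed (v13 84->0; v12 -24->4) — executes, giving 4.
  v16: a read changed (v4 28->0; v15 84->4) — executes, giving 4.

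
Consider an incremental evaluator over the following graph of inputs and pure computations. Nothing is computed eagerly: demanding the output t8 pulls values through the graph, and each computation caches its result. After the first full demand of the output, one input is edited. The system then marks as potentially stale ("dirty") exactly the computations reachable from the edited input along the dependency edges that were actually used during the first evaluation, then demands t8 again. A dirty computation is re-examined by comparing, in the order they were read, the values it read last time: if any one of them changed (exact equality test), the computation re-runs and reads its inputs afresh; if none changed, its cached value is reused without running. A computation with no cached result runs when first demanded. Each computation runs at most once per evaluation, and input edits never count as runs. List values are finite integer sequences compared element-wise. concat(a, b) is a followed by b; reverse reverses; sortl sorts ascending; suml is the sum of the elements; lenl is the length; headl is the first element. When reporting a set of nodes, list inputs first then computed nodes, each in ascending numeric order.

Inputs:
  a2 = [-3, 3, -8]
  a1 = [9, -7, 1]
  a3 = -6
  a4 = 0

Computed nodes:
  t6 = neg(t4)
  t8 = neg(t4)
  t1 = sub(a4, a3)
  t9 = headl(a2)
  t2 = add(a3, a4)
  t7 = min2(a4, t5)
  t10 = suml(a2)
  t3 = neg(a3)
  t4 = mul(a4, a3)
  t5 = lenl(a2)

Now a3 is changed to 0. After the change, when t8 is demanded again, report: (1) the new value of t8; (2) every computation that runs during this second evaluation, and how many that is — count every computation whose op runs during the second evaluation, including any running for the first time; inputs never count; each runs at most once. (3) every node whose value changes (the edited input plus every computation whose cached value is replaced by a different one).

t8 now evaluates to 0.
Run set: t4 (1 run).
Changed values: a3.
The important point: t4 recomputes to an identical value, and the output ends up unchanged.

Initial pass — values computed on the first demand:
  t4 = mul(0, -6) = 0
  t8 = neg(0) = 0

Second demand — change propagation:
  t4: re-runs because a3 -6->0; new result 0 (unchanged).
  t8: re-examined; everything it read last time is the same (t4 unchanged) — cache 0 kept, no run.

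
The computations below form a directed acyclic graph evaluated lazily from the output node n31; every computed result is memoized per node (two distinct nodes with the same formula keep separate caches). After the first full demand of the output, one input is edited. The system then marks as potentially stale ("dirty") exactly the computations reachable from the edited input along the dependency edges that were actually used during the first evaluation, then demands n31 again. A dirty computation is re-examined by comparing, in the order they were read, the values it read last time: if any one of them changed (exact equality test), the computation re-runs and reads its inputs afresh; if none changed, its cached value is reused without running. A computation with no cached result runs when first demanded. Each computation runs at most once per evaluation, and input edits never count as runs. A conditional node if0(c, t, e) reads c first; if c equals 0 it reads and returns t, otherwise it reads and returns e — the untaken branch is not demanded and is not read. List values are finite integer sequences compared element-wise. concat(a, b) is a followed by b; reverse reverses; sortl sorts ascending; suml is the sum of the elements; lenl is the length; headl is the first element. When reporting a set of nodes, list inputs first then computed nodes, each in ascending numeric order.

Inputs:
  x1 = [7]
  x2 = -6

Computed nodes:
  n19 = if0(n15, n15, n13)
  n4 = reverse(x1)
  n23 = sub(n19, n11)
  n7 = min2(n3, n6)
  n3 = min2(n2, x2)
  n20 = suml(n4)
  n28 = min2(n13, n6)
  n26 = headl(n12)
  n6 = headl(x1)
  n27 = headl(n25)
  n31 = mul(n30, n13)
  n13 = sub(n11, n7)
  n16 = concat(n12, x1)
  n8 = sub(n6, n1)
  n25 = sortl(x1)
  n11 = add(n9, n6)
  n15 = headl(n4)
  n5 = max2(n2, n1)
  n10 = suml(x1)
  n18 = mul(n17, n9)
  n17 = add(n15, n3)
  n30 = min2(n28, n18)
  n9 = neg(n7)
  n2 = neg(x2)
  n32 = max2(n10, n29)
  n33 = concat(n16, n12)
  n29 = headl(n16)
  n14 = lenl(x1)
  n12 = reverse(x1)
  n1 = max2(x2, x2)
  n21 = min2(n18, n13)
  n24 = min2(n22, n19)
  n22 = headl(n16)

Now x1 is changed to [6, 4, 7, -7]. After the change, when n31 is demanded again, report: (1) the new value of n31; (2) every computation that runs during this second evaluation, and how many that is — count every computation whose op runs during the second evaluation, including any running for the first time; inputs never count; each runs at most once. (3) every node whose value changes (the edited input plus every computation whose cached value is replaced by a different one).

First demand of the output computes:
  n2 = neg(-6) = 6
  n3 = min2(6, -6) = -6
  n4 = reverse([7]) = [7]
  n6 = headl([7]) = 7
  n7 = min2(-6, 7) = -6
  n9 = neg(-6) = 6
  n11 = add(6, 7) = 13
  n13 = sub(13, -6) = 19
  n15 = headl([7]) = 7
  n17 = add(7, -6) = 1
  n18 = mul(1, 6) = 6
  n28 = min2(19, 7) = 7
  n30 = min2(7, 6) = 6
  n31 = mul(6, 19) = 114

After the edit, cleaning proceeds:
  n4: a read changed (x1 [7]->[6, 4, 7, -7]) — executes, giving [-7, 7, 4, 6].
  n6: a read changed (x1 [7]->[6, 4, 7, -7]) — executes, giving 6.
  n7: a read changed (n6 7->6) — executes, giving -6 — identical to its old value.
  n9: dirty, but its reads are unchanged (n7 unchanged); cached 6 stands.
  n11: a read changed (n6 7->6) — executes, giving 12.
  n13: a read changed (n11 13->12) — executes, giving 18.
  n15: a read changed (n4 [7]->[-7, 7, 4, 6]) — executes, giving -7.
  n17: a read changed (n15 7->-7) — executes, giving -13.
  n18: a read changed (n17 1->-13) — executes, giving -78.
  n28: a read changed (n13 19->18; n6 7->6) — executes, giving 6.
  n30: a read changed (n28 7->6; n18 6->-78) — executes, giving -78.
  n31: a read changed (n30 6->-78; n13 19->18) — executes, giving -1404.

Note where the cutoff bites: n9 is checked, finds nothing changed, and keeps its cache.

Demanding n31 again yields -1404.
11 computations run: n4, n6, n7, n11, n13, n15, n17, n18, n28, n30, n31.
The nodes whose values change: x1, n4, n6, n11, n13, n15, n17, n18, n28, n30, n31.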